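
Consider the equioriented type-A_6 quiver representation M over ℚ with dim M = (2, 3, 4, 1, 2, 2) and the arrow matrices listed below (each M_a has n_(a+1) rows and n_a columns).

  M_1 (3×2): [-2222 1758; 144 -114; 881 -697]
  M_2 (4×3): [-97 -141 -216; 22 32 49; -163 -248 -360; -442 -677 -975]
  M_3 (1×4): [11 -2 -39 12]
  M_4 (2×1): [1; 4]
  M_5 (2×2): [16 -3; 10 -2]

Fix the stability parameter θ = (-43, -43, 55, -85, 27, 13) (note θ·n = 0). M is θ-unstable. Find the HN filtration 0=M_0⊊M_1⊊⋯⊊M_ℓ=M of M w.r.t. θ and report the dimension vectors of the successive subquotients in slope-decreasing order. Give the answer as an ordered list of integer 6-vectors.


Barcode: M ≅ I[1,3], I[1,6], I[2,3], I[3,3], I[5,6]. HN layers by μ_θ (4 steps, strictly decreasing):
  μ^(1)=55; μ^(2)=20; μ^(3)=-15; μ^(4)=-43

((0, 0, 3, 0, 0, 0); (0, 0, 0, 0, 2, 2); (0, 0, 1, 1, 0, 0); (2, 3, 0, 0, 0, 0))


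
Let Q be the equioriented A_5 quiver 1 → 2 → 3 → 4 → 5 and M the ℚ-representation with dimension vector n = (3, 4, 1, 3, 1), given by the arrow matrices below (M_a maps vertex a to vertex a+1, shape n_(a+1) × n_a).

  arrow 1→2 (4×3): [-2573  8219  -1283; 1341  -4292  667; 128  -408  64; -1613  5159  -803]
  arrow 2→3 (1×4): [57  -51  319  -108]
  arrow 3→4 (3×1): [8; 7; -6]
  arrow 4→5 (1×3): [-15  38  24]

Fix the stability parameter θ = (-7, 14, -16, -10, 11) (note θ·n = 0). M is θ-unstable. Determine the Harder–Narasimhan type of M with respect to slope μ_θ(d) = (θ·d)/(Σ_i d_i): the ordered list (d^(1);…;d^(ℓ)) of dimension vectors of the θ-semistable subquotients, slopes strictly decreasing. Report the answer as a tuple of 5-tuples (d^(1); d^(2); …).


Barcode: M ≅ I[1,1], I[1,2], I[1,5], I[2,2]^2, I[4,4]^2. HN layers by μ_θ (5 steps, strictly decreasing):
  μ^(1)=14; μ^(2)=11; μ^(3)=-4; μ^(4)=-7; μ^(5)=-10

((0, 3, 0, 0, 0); (0, 0, 0, 0, 1); (0, 1, 1, 1, 0); (3, 0, 0, 0, 0); (0, 0, 0, 2, 0))


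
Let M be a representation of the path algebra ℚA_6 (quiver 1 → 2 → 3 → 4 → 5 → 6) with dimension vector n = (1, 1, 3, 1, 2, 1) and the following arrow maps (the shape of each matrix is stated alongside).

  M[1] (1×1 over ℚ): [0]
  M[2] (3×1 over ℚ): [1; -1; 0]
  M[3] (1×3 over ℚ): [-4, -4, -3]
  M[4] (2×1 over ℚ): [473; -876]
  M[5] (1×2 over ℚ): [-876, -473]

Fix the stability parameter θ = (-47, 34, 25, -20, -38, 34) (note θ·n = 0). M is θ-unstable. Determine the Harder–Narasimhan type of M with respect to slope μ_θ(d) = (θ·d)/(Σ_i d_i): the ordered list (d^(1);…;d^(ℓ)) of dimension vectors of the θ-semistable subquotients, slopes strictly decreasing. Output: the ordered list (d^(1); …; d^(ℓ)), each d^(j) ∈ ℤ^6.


Via rank(M_{q-1}∘⋯∘M_p): M ≅ I[1,1], I[2,3], I[3,3], I[3,5], I[5,6].
μ_θ-semistable layers: μ^(1)=34; μ^(2)=59/2; μ^(3)=25; μ^(4)=-11; μ^(5)=-38; μ^(6)=-47

((0, 0, 0, 0, 0, 1); (0, 1, 1, 0, 0, 0); (0, 0, 1, 0, 0, 0); (0, 0, 1, 1, 1, 0); (0, 0, 0, 0, 1, 0); (1, 0, 0, 0, 0, 0))


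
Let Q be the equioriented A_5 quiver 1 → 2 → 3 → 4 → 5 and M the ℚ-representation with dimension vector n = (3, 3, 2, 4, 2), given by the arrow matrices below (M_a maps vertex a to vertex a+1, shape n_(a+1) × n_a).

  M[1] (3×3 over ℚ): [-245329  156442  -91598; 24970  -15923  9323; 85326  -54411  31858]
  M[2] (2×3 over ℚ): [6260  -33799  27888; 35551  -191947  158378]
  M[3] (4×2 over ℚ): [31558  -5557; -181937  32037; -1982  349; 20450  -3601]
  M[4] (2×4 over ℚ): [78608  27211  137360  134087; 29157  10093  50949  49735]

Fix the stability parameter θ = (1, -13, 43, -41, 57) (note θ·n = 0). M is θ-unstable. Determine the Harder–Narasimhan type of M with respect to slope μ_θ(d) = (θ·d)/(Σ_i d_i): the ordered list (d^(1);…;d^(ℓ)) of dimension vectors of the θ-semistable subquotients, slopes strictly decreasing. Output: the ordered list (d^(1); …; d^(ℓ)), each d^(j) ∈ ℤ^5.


Interval decomposition of M: I[1,2], I[1,5]^2, I[4,4]^2.
HN type (ℓ=4): μ^(1)=57; μ^(2)=1; μ^(3)=-6; μ^(4)=-41

((0, 0, 0, 0, 2); (0, 0, 2, 2, 0); (3, 3, 0, 0, 0); (0, 0, 0, 2, 0))


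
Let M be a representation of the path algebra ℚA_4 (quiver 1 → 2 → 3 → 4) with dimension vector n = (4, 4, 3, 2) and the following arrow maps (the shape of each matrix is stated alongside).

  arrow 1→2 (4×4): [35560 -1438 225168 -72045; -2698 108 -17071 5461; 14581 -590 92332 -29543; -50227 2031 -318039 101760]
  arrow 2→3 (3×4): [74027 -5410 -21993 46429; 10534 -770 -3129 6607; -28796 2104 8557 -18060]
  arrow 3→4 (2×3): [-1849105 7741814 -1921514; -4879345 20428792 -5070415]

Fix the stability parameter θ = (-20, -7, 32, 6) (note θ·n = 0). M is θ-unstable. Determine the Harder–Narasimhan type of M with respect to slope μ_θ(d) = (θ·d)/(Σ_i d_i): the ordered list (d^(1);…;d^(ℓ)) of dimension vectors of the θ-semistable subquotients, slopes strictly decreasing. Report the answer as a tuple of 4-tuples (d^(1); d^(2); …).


Barcode: M ≅ I[1,2], I[1,3], I[1,4]^2. HN layers by μ_θ (4 steps, strictly decreasing):
  μ^(1)=32; μ^(2)=19; μ^(3)=-7; μ^(4)=-20

((0, 0, 1, 0); (0, 0, 2, 2); (0, 4, 0, 0); (4, 0, 0, 0))


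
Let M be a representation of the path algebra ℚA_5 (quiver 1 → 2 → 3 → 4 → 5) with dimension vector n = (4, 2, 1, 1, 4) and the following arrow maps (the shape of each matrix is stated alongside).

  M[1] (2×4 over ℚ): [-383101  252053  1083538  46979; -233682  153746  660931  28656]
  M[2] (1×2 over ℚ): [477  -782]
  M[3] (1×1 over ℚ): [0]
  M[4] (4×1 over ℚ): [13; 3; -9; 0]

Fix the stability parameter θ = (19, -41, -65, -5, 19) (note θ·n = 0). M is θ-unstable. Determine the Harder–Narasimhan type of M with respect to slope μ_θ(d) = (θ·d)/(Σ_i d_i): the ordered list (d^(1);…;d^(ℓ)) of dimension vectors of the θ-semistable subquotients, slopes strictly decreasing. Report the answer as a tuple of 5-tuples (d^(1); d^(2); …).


Via rank(M_{q-1}∘⋯∘M_p): M ≅ I[1,1]^2, I[1,2], I[1,3], I[4,5], I[5,5]^3.
μ_θ-semistable layers: μ^(1)=19; μ^(2)=-5; μ^(3)=-11; μ^(4)=-29

((2, 0, 0, 0, 4); (0, 0, 0, 1, 0); (1, 1, 0, 0, 0); (1, 1, 1, 0, 0))


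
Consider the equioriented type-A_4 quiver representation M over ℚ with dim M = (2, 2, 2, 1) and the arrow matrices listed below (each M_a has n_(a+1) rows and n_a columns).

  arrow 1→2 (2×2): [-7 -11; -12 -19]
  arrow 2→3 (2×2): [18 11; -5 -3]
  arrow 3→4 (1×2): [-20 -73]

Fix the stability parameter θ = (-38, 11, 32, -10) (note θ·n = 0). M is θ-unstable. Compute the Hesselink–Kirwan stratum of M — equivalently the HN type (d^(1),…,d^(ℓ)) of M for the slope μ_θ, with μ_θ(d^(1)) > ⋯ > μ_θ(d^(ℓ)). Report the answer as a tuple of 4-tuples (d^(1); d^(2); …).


Interval decomposition of M: I[1,3], I[1,4].
HN type (ℓ=3): μ^(1)=32; μ^(2)=11; μ^(3)=-38

((0, 0, 1, 0); (0, 2, 1, 1); (2, 0, 0, 0))


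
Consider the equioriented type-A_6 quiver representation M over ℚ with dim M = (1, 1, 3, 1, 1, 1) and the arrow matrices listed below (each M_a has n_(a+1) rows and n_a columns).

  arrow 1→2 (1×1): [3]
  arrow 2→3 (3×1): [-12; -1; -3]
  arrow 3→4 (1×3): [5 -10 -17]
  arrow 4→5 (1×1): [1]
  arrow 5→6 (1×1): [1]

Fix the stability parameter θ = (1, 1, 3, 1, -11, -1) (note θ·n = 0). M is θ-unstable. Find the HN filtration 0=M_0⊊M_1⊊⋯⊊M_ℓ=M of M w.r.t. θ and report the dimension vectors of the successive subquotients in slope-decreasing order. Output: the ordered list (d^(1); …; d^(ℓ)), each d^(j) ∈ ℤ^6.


Barcode: M ≅ I[1,6], I[3,3]^2. HN layers by μ_θ (2 steps, strictly decreasing):
  μ^(1)=3; μ^(2)=-1

((0, 0, 2, 0, 0, 0); (1, 1, 1, 1, 1, 1))


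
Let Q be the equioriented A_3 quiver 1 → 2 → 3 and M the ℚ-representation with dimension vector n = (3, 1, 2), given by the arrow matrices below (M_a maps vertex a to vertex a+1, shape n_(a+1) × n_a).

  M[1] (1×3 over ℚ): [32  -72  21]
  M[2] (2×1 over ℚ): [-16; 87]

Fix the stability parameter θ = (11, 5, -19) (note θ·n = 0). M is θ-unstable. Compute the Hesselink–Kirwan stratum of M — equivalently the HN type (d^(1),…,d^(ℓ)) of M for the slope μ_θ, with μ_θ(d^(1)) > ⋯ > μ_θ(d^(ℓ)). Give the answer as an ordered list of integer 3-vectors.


Via rank(M_{q-1}∘⋯∘M_p): M ≅ I[1,1]^2, I[1,3], I[3,3].
μ_θ-semistable layers: μ^(1)=11; μ^(2)=-1; μ^(3)=-19

((2, 0, 0); (1, 1, 1); (0, 0, 1))


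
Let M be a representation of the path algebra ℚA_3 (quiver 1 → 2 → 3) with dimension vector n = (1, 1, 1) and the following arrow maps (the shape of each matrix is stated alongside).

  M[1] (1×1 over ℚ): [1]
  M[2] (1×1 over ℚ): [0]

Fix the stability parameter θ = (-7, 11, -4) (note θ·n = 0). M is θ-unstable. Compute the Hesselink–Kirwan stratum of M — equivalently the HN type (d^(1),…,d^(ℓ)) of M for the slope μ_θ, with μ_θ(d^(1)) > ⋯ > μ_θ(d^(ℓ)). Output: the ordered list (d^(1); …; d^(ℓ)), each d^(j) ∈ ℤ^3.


Barcode: M ≅ I[1,2], I[3,3]. HN layers by μ_θ (3 steps, strictly decreasing):
  μ^(1)=11; μ^(2)=-4; μ^(3)=-7

((0, 1, 0); (0, 0, 1); (1, 0, 0))


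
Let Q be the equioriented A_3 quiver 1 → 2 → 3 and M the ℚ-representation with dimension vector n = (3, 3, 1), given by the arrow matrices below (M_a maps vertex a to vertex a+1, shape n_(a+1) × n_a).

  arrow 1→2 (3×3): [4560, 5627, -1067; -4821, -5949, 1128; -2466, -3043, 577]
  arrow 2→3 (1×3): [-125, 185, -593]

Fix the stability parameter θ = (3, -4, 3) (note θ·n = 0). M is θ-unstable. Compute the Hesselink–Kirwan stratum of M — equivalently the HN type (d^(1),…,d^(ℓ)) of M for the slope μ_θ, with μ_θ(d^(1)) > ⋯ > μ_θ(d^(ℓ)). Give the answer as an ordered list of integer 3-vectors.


Interval decomposition of M: I[1,1], I[1,2], I[1,3], I[2,2].
HN type (ℓ=3): μ^(1)=3; μ^(2)=-1/2; μ^(3)=-4

((1, 0, 1); (2, 2, 0); (0, 1, 0))


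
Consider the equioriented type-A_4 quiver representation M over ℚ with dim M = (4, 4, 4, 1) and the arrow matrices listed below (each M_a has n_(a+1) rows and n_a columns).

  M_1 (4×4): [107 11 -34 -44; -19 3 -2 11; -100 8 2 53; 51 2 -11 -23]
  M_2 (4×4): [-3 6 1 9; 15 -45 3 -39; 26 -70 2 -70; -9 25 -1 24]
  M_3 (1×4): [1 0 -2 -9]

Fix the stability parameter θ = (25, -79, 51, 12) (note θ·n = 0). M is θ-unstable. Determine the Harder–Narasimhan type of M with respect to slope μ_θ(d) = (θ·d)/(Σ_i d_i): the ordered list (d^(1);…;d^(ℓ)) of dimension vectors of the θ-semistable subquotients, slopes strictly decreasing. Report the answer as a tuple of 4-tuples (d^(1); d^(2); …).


Via rank(M_{q-1}∘⋯∘M_p): M ≅ I[1,1], I[1,2], I[1,3], I[1,4], I[2,3], I[3,3].
μ_θ-semistable layers: μ^(1)=51; μ^(2)=63/2; μ^(3)=25; μ^(4)=-27; μ^(5)=-79

((0, 0, 3, 0); (0, 0, 1, 1); (1, 0, 0, 0); (3, 3, 0, 0); (0, 1, 0, 0))


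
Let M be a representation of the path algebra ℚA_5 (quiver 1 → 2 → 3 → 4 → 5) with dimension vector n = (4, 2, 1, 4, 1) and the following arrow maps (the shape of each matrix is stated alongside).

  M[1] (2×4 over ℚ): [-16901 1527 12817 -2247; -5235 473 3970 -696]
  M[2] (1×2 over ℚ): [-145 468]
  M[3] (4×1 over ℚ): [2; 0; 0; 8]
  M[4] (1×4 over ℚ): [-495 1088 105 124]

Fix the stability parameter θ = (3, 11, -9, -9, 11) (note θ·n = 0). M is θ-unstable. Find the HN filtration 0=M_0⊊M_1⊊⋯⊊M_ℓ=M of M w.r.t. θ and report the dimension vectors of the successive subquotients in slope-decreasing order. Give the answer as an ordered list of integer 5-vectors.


Via rank(M_{q-1}∘⋯∘M_p): M ≅ I[1,1]^2, I[1,2], I[1,5], I[4,4]^3.
μ_θ-semistable layers: μ^(1)=11; μ^(2)=3; μ^(3)=-1; μ^(4)=-9

((0, 1, 0, 0, 1); (3, 0, 0, 0, 0); (1, 1, 1, 1, 0); (0, 0, 0, 3, 0))


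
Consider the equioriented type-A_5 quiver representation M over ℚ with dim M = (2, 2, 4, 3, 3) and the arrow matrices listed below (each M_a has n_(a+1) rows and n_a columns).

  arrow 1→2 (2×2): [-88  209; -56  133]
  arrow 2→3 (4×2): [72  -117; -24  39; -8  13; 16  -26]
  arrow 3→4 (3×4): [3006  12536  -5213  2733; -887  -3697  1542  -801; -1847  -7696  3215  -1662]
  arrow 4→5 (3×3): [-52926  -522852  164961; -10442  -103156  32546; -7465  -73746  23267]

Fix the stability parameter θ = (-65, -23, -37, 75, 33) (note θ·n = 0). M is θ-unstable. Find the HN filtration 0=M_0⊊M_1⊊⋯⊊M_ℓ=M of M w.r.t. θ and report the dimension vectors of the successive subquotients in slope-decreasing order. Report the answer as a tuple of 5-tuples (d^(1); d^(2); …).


Via rank(M_{q-1}∘⋯∘M_p): M ≅ I[1,1], I[1,5], I[2,2], I[3,3], I[3,4], I[3,5], I[5,5].
μ_θ-semistable layers: μ^(1)=75; μ^(2)=54; μ^(3)=33; μ^(4)=-23; μ^(5)=-30; μ^(6)=-37; μ^(7)=-65

((0, 0, 0, 1, 0); (0, 0, 0, 2, 2); (0, 0, 0, 0, 1); (0, 1, 0, 0, 0); (0, 1, 1, 0, 0); (0, 0, 3, 0, 0); (2, 0, 0, 0, 0))


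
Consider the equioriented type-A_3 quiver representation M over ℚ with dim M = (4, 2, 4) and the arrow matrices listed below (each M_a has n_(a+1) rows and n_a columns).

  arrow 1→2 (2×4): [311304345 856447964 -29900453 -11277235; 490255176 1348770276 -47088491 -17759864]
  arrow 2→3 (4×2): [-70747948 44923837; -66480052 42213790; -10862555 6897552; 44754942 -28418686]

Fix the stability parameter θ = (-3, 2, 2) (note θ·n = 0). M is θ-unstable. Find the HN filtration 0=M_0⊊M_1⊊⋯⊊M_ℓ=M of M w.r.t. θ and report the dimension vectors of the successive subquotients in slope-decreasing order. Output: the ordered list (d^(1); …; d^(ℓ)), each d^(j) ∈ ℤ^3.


Interval decomposition of M: I[1,1]^2, I[1,3]^2, I[3,3]^2.
HN type (ℓ=2): μ^(1)=2; μ^(2)=-3

((0, 2, 4); (4, 0, 0))


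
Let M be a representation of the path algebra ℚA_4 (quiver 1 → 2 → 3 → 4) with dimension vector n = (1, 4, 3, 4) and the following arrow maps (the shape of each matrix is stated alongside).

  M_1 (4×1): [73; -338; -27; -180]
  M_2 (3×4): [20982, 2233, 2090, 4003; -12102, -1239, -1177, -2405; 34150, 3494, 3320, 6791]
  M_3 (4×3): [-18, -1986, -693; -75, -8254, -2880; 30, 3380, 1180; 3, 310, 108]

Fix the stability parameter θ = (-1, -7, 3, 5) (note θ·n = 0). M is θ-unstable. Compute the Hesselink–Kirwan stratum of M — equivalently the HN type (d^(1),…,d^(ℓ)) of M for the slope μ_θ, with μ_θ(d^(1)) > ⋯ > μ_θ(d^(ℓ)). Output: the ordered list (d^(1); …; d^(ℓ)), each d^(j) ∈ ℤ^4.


Via rank(M_{q-1}∘⋯∘M_p): M ≅ I[1,3], I[2,2], I[2,4]^2, I[4,4]^2.
μ_θ-semistable layers: μ^(1)=5; μ^(2)=3; μ^(3)=-4; μ^(4)=-7

((0, 0, 0, 4); (0, 0, 3, 0); (1, 1, 0, 0); (0, 3, 0, 0))


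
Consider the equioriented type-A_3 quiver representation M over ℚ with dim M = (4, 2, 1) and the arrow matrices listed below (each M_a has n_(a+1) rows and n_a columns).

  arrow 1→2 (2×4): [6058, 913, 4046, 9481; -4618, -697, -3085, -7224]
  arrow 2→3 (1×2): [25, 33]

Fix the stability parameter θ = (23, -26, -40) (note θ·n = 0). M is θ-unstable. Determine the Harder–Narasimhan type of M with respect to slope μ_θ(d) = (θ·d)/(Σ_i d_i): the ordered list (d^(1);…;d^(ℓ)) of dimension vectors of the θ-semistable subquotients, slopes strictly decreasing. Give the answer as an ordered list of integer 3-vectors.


Via rank(M_{q-1}∘⋯∘M_p): M ≅ I[1,1]^2, I[1,2], I[1,3].
μ_θ-semistable layers: μ^(1)=23; μ^(2)=-3/2; μ^(3)=-43/3

((2, 0, 0); (1, 1, 0); (1, 1, 1))


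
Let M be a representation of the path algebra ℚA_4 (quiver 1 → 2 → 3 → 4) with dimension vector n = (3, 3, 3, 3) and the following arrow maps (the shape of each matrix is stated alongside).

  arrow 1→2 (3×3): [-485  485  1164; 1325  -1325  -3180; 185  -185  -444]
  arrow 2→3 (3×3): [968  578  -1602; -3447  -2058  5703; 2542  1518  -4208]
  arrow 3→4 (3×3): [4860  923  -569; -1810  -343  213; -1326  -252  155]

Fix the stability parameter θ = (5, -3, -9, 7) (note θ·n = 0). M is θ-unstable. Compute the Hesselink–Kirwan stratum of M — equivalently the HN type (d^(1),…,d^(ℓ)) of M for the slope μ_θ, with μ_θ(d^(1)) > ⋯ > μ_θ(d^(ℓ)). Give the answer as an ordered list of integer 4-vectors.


Via rank(M_{q-1}∘⋯∘M_p): M ≅ I[1,1]^2, I[1,2], I[2,4]^2, I[3,4].
μ_θ-semistable layers: μ^(1)=7; μ^(2)=5; μ^(3)=1; μ^(4)=-6; μ^(5)=-9

((0, 0, 0, 3); (2, 0, 0, 0); (1, 1, 0, 0); (0, 2, 2, 0); (0, 0, 1, 0))


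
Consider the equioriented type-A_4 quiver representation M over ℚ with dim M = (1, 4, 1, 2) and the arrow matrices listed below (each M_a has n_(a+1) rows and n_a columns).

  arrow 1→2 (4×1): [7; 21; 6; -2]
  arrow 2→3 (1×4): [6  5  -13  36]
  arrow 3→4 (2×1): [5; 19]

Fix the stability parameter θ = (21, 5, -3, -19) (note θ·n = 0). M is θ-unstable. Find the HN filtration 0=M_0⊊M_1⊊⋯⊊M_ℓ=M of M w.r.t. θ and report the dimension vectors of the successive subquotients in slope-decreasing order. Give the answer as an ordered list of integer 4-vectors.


Via rank(M_{q-1}∘⋯∘M_p): M ≅ I[1,4], I[2,2]^3, I[4,4].
μ_θ-semistable layers: μ^(1)=5; μ^(2)=1; μ^(3)=-19

((0, 3, 0, 0); (1, 1, 1, 1); (0, 0, 0, 1))


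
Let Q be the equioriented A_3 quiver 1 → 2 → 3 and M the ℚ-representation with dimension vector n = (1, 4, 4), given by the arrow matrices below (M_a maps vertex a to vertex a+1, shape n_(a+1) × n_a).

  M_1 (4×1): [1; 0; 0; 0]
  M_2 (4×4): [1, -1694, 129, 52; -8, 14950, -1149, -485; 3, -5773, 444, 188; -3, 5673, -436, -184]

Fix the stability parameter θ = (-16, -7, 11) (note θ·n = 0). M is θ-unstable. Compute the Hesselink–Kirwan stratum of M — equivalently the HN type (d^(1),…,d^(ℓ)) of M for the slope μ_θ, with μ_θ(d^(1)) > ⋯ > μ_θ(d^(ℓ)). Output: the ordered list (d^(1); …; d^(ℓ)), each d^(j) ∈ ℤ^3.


Barcode: M ≅ I[1,3], I[2,2], I[2,3]^2, I[3,3]. HN layers by μ_θ (3 steps, strictly decreasing):
  μ^(1)=11; μ^(2)=-7; μ^(3)=-16

((0, 0, 4); (0, 4, 0); (1, 0, 0))


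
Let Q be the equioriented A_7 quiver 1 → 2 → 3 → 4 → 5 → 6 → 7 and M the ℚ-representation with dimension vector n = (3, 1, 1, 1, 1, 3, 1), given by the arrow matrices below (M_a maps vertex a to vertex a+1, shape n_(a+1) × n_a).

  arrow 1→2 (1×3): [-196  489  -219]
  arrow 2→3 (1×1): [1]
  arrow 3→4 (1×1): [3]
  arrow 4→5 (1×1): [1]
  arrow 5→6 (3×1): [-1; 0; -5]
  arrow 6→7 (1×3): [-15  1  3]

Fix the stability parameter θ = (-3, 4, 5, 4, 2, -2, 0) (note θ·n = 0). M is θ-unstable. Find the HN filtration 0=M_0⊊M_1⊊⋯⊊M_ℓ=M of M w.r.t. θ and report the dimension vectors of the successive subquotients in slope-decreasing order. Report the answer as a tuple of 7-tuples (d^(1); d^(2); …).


Barcode: M ≅ I[1,1]^2, I[1,6], I[6,6], I[6,7]. HN layers by μ_θ (4 steps, strictly decreasing):
  μ^(1)=13/5; μ^(2)=0; μ^(3)=-2; μ^(4)=-3

((0, 1, 1, 1, 1, 1, 0); (0, 0, 0, 0, 0, 0, 1); (0, 0, 0, 0, 0, 2, 0); (3, 0, 0, 0, 0, 0, 0))


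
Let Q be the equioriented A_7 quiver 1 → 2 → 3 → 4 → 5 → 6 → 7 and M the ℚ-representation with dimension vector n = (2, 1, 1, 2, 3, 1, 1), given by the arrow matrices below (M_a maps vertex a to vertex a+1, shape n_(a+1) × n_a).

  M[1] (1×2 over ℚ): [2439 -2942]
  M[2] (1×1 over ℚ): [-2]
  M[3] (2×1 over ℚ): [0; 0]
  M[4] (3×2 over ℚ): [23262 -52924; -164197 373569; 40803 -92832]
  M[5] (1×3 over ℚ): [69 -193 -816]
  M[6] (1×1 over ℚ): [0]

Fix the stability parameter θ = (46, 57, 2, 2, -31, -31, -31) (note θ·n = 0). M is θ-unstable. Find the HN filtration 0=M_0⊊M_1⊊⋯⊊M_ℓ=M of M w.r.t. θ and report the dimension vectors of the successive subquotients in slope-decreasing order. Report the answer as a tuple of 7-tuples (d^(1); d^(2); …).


Interval decomposition of M: I[1,1], I[1,3], I[4,5], I[4,6], I[5,5], I[7,7].
HN type (ℓ=5): μ^(1)=46; μ^(2)=35; μ^(3)=-29/2; μ^(4)=-20; μ^(5)=-31

((1, 0, 0, 0, 0, 0, 0); (1, 1, 1, 0, 0, 0, 0); (0, 0, 0, 1, 1, 0, 0); (0, 0, 0, 1, 1, 1, 0); (0, 0, 0, 0, 1, 0, 1))


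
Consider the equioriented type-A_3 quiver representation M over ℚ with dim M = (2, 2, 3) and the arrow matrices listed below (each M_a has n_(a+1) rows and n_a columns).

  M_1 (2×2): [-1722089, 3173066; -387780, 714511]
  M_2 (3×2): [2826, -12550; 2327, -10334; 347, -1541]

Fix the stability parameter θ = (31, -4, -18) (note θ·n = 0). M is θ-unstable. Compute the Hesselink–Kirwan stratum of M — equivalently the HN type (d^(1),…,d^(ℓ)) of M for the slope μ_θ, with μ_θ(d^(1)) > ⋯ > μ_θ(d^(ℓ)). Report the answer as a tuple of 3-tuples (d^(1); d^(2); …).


Interval decomposition of M: I[1,3]^2, I[3,3].
HN type (ℓ=2): μ^(1)=3; μ^(2)=-18

((2, 2, 2); (0, 0, 1))


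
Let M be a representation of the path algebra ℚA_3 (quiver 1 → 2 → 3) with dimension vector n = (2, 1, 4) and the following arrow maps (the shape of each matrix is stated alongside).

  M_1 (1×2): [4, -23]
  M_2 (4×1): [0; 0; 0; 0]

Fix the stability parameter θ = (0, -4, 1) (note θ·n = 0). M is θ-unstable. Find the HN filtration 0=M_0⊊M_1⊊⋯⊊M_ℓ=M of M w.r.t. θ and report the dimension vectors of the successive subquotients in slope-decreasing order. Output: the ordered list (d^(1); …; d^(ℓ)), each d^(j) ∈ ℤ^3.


Barcode: M ≅ I[1,1], I[1,2], I[3,3]^4. HN layers by μ_θ (3 steps, strictly decreasing):
  μ^(1)=1; μ^(2)=0; μ^(3)=-2

((0, 0, 4); (1, 0, 0); (1, 1, 0))


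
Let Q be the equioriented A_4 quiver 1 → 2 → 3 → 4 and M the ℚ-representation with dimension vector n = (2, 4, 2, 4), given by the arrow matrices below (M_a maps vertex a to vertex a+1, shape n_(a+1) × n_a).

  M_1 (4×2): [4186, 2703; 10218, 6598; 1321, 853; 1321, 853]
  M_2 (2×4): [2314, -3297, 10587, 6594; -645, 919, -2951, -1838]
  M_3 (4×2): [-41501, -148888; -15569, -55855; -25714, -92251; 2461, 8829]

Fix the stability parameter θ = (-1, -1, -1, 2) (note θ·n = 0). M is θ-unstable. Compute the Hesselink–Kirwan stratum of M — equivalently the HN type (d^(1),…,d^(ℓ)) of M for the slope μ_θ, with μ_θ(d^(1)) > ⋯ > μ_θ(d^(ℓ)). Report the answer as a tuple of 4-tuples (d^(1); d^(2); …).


Interval decomposition of M: I[1,4]^2, I[2,2]^2, I[4,4]^2.
HN type (ℓ=2): μ^(1)=2; μ^(2)=-1

((0, 0, 0, 4); (2, 4, 2, 0))


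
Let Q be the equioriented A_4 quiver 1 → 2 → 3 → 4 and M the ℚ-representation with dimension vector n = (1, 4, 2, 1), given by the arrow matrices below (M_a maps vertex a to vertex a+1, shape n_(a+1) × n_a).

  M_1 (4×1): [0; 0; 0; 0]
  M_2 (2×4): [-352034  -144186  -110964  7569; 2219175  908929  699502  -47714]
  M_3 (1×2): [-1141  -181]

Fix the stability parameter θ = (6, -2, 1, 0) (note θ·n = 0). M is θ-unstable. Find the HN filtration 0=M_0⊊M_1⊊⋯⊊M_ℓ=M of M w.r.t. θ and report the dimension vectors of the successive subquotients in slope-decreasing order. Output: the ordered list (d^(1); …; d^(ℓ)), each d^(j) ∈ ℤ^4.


Interval decomposition of M: I[1,1], I[2,2]^2, I[2,3], I[2,4].
HN type (ℓ=4): μ^(1)=6; μ^(2)=1; μ^(3)=1/2; μ^(4)=-2

((1, 0, 0, 0); (0, 0, 1, 0); (0, 0, 1, 1); (0, 4, 0, 0))


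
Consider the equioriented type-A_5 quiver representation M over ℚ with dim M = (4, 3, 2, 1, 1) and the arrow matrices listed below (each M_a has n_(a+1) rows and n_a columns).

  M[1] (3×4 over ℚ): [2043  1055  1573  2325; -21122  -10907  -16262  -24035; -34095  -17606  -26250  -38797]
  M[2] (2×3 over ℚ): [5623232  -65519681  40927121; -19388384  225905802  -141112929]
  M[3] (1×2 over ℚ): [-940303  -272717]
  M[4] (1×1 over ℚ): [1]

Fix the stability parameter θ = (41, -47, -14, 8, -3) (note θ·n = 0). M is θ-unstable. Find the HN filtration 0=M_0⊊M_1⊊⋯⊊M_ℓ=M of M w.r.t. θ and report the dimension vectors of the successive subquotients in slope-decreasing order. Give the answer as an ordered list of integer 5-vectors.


Interval decomposition of M: I[1,1], I[1,2], I[1,3], I[1,5].
HN type (ℓ=4): μ^(1)=41; μ^(2)=5/2; μ^(3)=-3; μ^(4)=-20/3

((1, 0, 0, 0, 0); (0, 0, 0, 1, 1); (1, 1, 0, 0, 0); (2, 2, 2, 0, 0))


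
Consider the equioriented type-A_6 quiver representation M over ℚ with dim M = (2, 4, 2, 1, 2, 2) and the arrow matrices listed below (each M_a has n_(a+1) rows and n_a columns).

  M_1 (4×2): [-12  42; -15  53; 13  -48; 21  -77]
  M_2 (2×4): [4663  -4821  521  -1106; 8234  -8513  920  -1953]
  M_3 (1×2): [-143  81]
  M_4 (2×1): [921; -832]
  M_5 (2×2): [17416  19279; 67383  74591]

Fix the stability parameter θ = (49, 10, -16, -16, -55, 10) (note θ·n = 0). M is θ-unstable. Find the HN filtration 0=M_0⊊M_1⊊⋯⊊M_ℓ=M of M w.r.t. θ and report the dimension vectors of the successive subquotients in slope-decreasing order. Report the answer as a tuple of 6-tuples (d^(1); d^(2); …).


Via rank(M_{q-1}∘⋯∘M_p): M ≅ I[1,3], I[1,6], I[2,2]^2, I[5,6].
μ_θ-semistable layers: μ^(1)=43/3; μ^(2)=10; μ^(3)=-28/5; μ^(4)=-55

((1, 1, 1, 0, 0, 0); (0, 2, 0, 0, 0, 2); (1, 1, 1, 1, 1, 0); (0, 0, 0, 0, 1, 0))


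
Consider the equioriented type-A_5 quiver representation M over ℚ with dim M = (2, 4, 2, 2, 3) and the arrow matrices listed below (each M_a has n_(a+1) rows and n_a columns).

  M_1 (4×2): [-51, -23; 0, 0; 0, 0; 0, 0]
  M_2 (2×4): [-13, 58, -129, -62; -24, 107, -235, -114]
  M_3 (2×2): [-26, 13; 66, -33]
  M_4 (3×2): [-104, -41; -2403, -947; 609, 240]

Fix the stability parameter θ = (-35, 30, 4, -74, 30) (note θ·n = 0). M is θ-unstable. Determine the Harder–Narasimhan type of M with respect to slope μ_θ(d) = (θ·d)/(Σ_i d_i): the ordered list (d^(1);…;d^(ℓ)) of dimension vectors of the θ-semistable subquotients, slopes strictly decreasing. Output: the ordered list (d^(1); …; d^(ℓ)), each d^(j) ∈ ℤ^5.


Barcode: M ≅ I[1,1], I[1,5], I[2,2]^2, I[2,3], I[4,5], I[5,5]. HN layers by μ_θ (5 steps, strictly decreasing):
  μ^(1)=30; μ^(2)=17; μ^(3)=-40/3; μ^(4)=-35; μ^(5)=-74

((0, 2, 0, 0, 3); (0, 1, 1, 0, 0); (0, 1, 1, 1, 0); (2, 0, 0, 0, 0); (0, 0, 0, 1, 0))


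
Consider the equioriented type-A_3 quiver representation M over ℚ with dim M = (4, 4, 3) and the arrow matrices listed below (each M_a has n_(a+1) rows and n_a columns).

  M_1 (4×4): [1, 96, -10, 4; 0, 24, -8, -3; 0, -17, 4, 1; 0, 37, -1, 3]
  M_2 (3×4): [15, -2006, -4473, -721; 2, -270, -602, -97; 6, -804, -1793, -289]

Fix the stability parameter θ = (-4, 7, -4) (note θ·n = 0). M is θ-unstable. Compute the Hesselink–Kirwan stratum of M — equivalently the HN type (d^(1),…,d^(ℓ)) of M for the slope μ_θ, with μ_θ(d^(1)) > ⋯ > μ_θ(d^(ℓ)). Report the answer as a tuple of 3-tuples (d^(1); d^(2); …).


Interval decomposition of M: I[1,2], I[1,3]^3.
HN type (ℓ=3): μ^(1)=7; μ^(2)=3/2; μ^(3)=-4

((0, 1, 0); (0, 3, 3); (4, 0, 0))


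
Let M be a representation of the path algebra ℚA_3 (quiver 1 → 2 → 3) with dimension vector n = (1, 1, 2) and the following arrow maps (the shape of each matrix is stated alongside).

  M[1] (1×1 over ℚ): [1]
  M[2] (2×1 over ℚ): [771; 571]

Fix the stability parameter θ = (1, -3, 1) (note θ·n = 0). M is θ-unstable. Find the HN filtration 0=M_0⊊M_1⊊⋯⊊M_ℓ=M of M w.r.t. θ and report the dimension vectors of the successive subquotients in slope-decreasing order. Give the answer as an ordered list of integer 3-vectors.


Interval decomposition of M: I[1,3], I[3,3].
HN type (ℓ=2): μ^(1)=1; μ^(2)=-1

((0, 0, 2); (1, 1, 0))


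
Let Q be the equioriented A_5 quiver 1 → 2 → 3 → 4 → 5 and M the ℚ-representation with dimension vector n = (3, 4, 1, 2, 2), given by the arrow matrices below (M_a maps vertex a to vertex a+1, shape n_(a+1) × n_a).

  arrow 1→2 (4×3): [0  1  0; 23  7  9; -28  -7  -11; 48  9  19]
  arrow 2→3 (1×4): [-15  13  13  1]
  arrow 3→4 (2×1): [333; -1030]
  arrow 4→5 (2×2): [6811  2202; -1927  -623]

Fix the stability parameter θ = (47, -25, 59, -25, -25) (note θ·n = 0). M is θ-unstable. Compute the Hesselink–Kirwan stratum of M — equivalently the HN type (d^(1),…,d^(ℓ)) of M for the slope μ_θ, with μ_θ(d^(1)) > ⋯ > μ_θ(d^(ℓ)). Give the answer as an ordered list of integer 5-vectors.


Interval decomposition of M: I[1,2]^2, I[1,5], I[2,2], I[4,5].
HN type (ℓ=3): μ^(1)=11; μ^(2)=31/5; μ^(3)=-25

((2, 2, 0, 0, 0); (1, 1, 1, 1, 1); (0, 1, 0, 1, 1))


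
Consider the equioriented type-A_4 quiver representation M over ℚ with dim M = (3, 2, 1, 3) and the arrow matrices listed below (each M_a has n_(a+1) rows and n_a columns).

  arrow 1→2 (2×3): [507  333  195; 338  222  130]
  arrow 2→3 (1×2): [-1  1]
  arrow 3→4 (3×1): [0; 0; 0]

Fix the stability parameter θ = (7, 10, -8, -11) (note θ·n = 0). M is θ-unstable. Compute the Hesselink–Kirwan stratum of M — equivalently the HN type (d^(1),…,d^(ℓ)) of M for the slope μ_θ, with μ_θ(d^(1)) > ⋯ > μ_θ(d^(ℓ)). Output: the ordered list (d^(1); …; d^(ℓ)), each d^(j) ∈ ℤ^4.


Barcode: M ≅ I[1,1]^2, I[1,3], I[2,2], I[4,4]^3. HN layers by μ_θ (4 steps, strictly decreasing):
  μ^(1)=10; μ^(2)=7; μ^(3)=3; μ^(4)=-11

((0, 1, 0, 0); (2, 0, 0, 0); (1, 1, 1, 0); (0, 0, 0, 3))


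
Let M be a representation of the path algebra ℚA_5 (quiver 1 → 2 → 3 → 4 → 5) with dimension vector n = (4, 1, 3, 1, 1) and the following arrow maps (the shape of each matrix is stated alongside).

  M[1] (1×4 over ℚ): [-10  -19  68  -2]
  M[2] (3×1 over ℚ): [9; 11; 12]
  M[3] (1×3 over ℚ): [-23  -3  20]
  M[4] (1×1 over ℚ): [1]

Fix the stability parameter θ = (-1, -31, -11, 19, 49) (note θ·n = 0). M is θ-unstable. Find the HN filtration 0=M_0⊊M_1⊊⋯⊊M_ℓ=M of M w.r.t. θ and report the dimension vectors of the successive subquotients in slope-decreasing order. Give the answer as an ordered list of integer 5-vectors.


Barcode: M ≅ I[1,1]^3, I[1,3], I[3,3], I[3,5]. HN layers by μ_θ (5 steps, strictly decreasing):
  μ^(1)=49; μ^(2)=19; μ^(3)=-1; μ^(4)=-11; μ^(5)=-16

((0, 0, 0, 0, 1); (0, 0, 0, 1, 0); (3, 0, 0, 0, 0); (0, 0, 3, 0, 0); (1, 1, 0, 0, 0))


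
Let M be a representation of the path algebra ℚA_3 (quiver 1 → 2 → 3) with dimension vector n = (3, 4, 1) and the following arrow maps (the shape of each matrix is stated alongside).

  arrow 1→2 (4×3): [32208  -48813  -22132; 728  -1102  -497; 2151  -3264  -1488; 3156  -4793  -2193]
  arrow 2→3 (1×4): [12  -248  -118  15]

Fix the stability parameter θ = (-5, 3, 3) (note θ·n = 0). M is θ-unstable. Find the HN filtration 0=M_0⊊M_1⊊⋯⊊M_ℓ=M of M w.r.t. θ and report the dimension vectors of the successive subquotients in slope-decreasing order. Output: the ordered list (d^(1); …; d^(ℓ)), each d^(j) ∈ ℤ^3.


Interval decomposition of M: I[1,2]^2, I[1,3], I[2,2].
HN type (ℓ=2): μ^(1)=3; μ^(2)=-5

((0, 4, 1); (3, 0, 0))


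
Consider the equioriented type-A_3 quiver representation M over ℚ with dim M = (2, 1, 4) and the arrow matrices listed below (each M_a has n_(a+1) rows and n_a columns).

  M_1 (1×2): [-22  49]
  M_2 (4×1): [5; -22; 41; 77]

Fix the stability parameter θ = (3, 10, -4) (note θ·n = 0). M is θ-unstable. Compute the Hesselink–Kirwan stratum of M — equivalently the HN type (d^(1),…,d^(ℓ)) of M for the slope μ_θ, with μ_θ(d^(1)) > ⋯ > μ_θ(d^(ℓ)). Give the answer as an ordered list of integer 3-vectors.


Interval decomposition of M: I[1,1], I[1,3], I[3,3]^3.
HN type (ℓ=2): μ^(1)=3; μ^(2)=-4

((2, 1, 1); (0, 0, 3))


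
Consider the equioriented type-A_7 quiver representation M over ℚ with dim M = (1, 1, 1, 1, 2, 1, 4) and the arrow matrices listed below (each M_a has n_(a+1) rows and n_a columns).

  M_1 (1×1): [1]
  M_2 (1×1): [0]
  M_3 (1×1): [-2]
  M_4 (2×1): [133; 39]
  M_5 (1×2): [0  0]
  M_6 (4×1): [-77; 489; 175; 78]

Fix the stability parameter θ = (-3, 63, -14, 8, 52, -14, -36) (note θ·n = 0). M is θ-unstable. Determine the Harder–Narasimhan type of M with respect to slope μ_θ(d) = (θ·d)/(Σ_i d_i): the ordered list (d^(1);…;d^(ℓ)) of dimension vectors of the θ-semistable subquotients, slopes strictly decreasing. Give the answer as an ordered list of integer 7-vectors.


Interval decomposition of M: I[1,2], I[3,5], I[5,5], I[6,7], I[7,7]^3.
HN type (ℓ=7): μ^(1)=63; μ^(2)=52; μ^(3)=8; μ^(4)=-3; μ^(5)=-14; μ^(6)=-25; μ^(7)=-36

((0, 1, 0, 0, 0, 0, 0); (0, 0, 0, 0, 2, 0, 0); (0, 0, 0, 1, 0, 0, 0); (1, 0, 0, 0, 0, 0, 0); (0, 0, 1, 0, 0, 0, 0); (0, 0, 0, 0, 0, 1, 1); (0, 0, 0, 0, 0, 0, 3))


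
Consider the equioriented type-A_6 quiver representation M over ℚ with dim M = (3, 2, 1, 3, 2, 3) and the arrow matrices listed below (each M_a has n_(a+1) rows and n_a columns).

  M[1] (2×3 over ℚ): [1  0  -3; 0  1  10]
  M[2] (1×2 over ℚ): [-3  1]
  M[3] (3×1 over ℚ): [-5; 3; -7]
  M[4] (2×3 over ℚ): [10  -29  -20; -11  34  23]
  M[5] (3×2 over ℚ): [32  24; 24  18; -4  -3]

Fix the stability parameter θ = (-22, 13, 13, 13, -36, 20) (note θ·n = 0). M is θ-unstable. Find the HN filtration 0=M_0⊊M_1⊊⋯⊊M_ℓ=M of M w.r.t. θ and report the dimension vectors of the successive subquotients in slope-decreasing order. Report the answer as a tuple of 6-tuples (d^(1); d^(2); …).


Barcode: M ≅ I[1,1], I[1,2], I[1,5], I[4,4], I[4,6], I[6,6]^2. HN layers by μ_θ (5 steps, strictly decreasing):
  μ^(1)=20; μ^(2)=13; μ^(3)=3/4; μ^(4)=-23/2; μ^(5)=-22

((0, 0, 0, 0, 0, 3); (0, 1, 0, 1, 0, 0); (0, 1, 1, 1, 1, 0); (0, 0, 0, 1, 1, 0); (3, 0, 0, 0, 0, 0))


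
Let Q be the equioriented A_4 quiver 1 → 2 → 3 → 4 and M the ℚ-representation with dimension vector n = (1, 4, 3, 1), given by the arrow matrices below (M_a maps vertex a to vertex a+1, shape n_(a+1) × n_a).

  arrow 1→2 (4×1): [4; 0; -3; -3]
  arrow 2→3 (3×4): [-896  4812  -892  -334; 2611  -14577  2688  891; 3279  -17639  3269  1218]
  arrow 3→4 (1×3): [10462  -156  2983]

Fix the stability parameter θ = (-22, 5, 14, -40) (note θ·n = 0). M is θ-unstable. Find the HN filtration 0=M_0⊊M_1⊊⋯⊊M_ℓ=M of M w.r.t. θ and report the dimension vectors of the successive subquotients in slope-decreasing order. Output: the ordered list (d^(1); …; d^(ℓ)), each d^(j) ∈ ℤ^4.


Barcode: M ≅ I[1,4], I[2,2], I[2,3]^2. HN layers by μ_θ (4 steps, strictly decreasing):
  μ^(1)=14; μ^(2)=5; μ^(3)=-7; μ^(4)=-22

((0, 0, 2, 0); (0, 3, 0, 0); (0, 1, 1, 1); (1, 0, 0, 0))


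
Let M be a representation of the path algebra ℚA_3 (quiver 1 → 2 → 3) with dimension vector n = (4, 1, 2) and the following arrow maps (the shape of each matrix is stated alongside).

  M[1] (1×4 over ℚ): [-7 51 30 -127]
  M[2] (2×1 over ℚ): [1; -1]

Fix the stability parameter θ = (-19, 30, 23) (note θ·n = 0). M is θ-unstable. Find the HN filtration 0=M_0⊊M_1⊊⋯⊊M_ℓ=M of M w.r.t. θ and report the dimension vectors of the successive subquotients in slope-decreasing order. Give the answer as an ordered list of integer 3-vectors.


Interval decomposition of M: I[1,1]^3, I[1,3], I[3,3].
HN type (ℓ=3): μ^(1)=53/2; μ^(2)=23; μ^(3)=-19

((0, 1, 1); (0, 0, 1); (4, 0, 0))


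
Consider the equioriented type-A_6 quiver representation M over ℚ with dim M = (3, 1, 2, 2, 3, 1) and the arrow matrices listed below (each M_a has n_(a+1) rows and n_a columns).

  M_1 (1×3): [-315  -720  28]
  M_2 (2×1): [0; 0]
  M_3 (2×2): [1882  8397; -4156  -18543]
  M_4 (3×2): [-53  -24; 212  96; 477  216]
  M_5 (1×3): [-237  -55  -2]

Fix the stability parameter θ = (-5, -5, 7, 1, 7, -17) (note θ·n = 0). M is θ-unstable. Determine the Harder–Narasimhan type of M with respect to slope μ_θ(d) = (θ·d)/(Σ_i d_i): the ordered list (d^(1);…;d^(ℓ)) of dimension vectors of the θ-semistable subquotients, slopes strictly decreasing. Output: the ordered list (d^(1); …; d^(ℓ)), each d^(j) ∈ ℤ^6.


Via rank(M_{q-1}∘⋯∘M_p): M ≅ I[1,1]^2, I[1,2], I[3,4], I[3,6], I[5,5]^2.
μ_θ-semistable layers: μ^(1)=7; μ^(2)=4; μ^(3)=-1/2; μ^(4)=-5

((0, 0, 0, 0, 2, 0); (0, 0, 1, 1, 0, 0); (0, 0, 1, 1, 1, 1); (3, 1, 0, 0, 0, 0))


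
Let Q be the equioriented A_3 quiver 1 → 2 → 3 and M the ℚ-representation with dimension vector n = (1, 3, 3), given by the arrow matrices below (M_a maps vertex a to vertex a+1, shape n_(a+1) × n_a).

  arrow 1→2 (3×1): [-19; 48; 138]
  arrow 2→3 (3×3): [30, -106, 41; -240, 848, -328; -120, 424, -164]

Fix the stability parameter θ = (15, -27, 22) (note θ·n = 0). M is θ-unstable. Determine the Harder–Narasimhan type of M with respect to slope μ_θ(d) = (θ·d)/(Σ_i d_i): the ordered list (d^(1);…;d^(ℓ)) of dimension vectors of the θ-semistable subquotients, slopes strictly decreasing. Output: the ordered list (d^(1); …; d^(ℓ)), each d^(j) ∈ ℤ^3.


Via rank(M_{q-1}∘⋯∘M_p): M ≅ I[1,2], I[2,2], I[2,3], I[3,3]^2.
μ_θ-semistable layers: μ^(1)=22; μ^(2)=-6; μ^(3)=-27

((0, 0, 3); (1, 1, 0); (0, 2, 0))


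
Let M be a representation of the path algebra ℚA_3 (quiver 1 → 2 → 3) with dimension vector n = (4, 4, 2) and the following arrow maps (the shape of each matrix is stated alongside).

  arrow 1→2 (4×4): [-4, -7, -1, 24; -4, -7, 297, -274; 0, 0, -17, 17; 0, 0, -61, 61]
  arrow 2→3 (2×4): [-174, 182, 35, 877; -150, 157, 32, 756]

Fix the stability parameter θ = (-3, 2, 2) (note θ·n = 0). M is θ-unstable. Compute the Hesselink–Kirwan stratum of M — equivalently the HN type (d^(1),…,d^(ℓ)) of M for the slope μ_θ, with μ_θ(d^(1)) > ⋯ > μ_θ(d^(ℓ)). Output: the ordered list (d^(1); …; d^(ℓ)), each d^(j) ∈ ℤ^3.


Interval decomposition of M: I[1,1]^2, I[1,2], I[1,3], I[2,2], I[2,3].
HN type (ℓ=2): μ^(1)=2; μ^(2)=-3

((0, 4, 2); (4, 0, 0))


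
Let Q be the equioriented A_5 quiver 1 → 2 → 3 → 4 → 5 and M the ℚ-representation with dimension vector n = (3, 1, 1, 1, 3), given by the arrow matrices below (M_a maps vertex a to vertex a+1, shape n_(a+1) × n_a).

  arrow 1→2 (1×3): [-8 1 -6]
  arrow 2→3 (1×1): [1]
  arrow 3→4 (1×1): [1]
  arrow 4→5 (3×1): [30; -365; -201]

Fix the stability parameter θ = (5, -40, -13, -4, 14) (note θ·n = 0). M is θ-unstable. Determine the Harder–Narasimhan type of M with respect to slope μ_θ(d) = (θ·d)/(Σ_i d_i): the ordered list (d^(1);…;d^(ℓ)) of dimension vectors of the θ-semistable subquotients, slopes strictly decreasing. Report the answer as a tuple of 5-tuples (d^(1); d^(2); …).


Barcode: M ≅ I[1,1]^2, I[1,5], I[5,5]^2. HN layers by μ_θ (5 steps, strictly decreasing):
  μ^(1)=14; μ^(2)=5; μ^(3)=-4; μ^(4)=-13; μ^(5)=-35/2

((0, 0, 0, 0, 3); (2, 0, 0, 0, 0); (0, 0, 0, 1, 0); (0, 0, 1, 0, 0); (1, 1, 0, 0, 0))


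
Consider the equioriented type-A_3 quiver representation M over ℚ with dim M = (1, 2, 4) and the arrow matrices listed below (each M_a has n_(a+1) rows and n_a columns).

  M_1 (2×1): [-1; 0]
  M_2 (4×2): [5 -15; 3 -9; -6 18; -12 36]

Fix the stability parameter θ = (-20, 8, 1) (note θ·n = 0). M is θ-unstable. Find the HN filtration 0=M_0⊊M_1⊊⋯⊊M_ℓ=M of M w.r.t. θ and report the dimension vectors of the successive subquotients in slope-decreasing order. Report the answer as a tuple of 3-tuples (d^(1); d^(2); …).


Barcode: M ≅ I[1,3], I[2,2], I[3,3]^3. HN layers by μ_θ (4 steps, strictly decreasing):
  μ^(1)=8; μ^(2)=9/2; μ^(3)=1; μ^(4)=-20

((0, 1, 0); (0, 1, 1); (0, 0, 3); (1, 0, 0))


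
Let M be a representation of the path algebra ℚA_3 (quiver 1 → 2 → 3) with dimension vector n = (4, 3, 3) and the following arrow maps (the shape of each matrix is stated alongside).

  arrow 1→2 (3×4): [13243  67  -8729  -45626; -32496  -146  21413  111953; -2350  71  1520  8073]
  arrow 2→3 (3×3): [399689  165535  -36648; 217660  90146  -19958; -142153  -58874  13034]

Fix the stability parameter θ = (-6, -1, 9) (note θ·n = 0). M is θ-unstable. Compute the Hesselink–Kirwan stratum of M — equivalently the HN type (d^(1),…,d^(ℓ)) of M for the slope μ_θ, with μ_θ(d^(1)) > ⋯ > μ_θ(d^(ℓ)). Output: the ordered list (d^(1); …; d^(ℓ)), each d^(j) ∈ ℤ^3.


Interval decomposition of M: I[1,1], I[1,3]^3.
HN type (ℓ=3): μ^(1)=9; μ^(2)=-1; μ^(3)=-6

((0, 0, 3); (0, 3, 0); (4, 0, 0))
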